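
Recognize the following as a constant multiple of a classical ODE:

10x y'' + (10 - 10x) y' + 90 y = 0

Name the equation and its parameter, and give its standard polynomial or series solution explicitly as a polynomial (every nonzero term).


All three coefficients share the factor 10; dividing through by 10 gives  x y'' + (1 - x) y' + 9 y = 0.
This matches the Laguerre equation x y'' + (1 - x) y' + n y = 0 with n = 9; the polynomial solution is L_9(x).
With y = sum_k a_k x^k, matching x^k gives (k+1)k a_{k+1} + (k+1) a_{k+1} - k a_k + n a_k = 0, i.e. (k+1)^2 a_{k+1} = (k - n) a_k = (k - 9) a_k. The right side vanishes at k = 9, so the series terminates at degree 9.
Standard normalization L_n(0) = 1 gives a_0 = 1. Work upward with a_{k+1} = (k - 9) a_k / (k+1)^2:
  a_1 = (0 - 9)(1) / 1^2 = -9/1 = -9
  a_2 = (1 - 9)(-9) / 2^2 = 72/4 = 18
  a_3 = (2 - 9)(18) / 3^2 = -126/9 = -14
  a_4 = (3 - 9)(-14) / 4^2 = 84/16 = 21/4
  a_5 = (4 - 9)(21/4) / 5^2 = (-105/4)/25 = -21/20
  a_6 = (5 - 9)(-21/20) / 6^2 = (21/5)/36 = 7/60
  a_7 = (6 - 9)(7/60) / 7^2 = (-7/20)/49 = -1/140
  a_8 = (7 - 9)(-1/140) / 8^2 = (1/70)/64 = 1/4480
  a_9 = (8 - 9)(1/4480) / 9^2 = (-1/4480)/81 = -1/362880
Hence L_9(x) = -x^9/362880 + x^8/4480 - x^7/140 + 7 x^6/60 - 21 x^5/20 + 21 x^4/4 - 14 x^3 + 18 x^2 - 9 x + 1.

L_9(x); series = -x^9/362880 + x^8/4480 - x^7/140 + 7 x^6/60 - 21 x^5/20 + 21 x^4/4 - 14 x^3 + 18 x^2 - 9 x + 1


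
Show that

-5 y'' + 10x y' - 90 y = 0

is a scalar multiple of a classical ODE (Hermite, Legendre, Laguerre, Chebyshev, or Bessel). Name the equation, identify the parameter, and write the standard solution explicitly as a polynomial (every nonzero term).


All three coefficients share the factor -5; dividing through by -5 gives  y'' - 2x y' + 18 y = 0.
This matches the Hermite equation y'' - 2x y' + 2n y = 0 with 2n = 18, so n = 9; the polynomial solution is H_9(x).
With y = sum_k a_k x^k, matching x^k gives (k+2)(k+1) a_{k+2} = 2(k - n) a_k = 2(k - 9) a_k. The right side vanishes at k = 9, so the series with the parity of 9 terminates at degree 9.
Standard normalization: leading coefficient of H_n is 2^n, so a_9 = 2^9 = 512. Work downward with a_k = (k+1)(k+2) a_{k+2} / (2(k - n)):
  a_7 = (8)(9)(512) / (2(7 - 9)) = 36864/(-4) = -9216
  a_5 = (6)(7)(-9216) / (2(5 - 9)) = -387072/(-8) = 48384
  a_3 = (4)(5)(48384) / (2(3 - 9)) = 967680/(-12) = -80640
  a_1 = (2)(3)(-80640) / (2(1 - 9)) = -483840/(-16) = 30240
Hence H_9(x) = 512 x^9 - 9216 x^7 + 48384 x^5 - 80640 x^3 + 30240 x.

H_9(x); series = 512 x^9 - 9216 x^7 + 48384 x^5 - 80640 x^3 + 30240 x


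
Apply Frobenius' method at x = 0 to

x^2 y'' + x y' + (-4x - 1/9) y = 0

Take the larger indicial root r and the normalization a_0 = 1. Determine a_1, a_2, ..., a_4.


Write in Frobenius form y'' + (p(x)/x) y' + (q(x)/x^2) y = 0:
  p(x) = 1,  q(x) = -4x - 1/9.
Indicial equation: r(r-1) + (1) r + (-1/9) = 0 -> roots r_1 = 1/3, r_2 = -1/3.
Take r = r_1 = 1/3. Let y(x) = x^r sum_{n>=0} a_n x^n with a_0 = 1.
Substitute y = x^r sum a_n x^n and match x^{r+n}. The recurrence is
  D(n) a_n - 4 a_{n-1} = 0,  where D(n) = (r+n)(r+n-1) + (1)(r+n) + (-1/9).
  a_n = 4 / D(n) * a_{n-1}.
Since the indicial polynomial factors as (r - r_1)(r - r_2), D(n) = (r_1 + n - r_1)(r_1 + n - r_2) = n(n + 2/3).
Evaluating step by step (a_0 = 1):
  n = 1: D(1) = 1(1 + 2/3) = 5/3; numerator = 4(1) = 4; a_1 = (4)/(5/3) = 12/5
  n = 2: D(2) = 2(2 + 2/3) = 16/3; numerator = 4(12/5) = 48/5; a_2 = (48/5)/(16/3) = 9/5
  n = 3: D(3) = 3(3 + 2/3) = 11; numerator = 4(9/5) = 36/5; a_3 = (36/5)/(11) = 36/55
  n = 4: D(4) = 4(4 + 2/3) = 56/3; numerator = 4(36/55) = 144/55; a_4 = (144/55)/(56/3) = 54/385

r = 1/3; a_0 = 1; a_1 = 12/5; a_2 = 9/5; a_3 = 36/55; a_4 = 54/385


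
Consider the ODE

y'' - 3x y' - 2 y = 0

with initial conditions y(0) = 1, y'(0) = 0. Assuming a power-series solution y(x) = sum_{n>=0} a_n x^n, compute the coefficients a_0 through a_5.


Ansatz: y(x) = sum_{n>=0} a_n x^n, so y'(x) = sum_{n>=1} n a_n x^(n-1) and y''(x) = sum_{n>=2} n(n-1) a_n x^(n-2).
Substitute into P(x) y'' + Q(x) y' + R(x) y = 0 with P(x) = 1, Q(x) = -3x, R(x) = -2, and match powers of x.
Initial conditions: a_0 = 1, a_1 = 0.
Setting the coefficient of each power of x to zero and solving order by order (substituting the coefficients already found):
  x^0: 2 a_2 - 2 a_0 = 0  ->  2 a_2 = 2 a_0 = 2  ->  a_2 = 1
  x^1: 6 a_3 - 5 a_1 = 0  ->  6 a_3 = 5 a_1 = 0  ->  a_3 = 0
  x^2: 12 a_4 - 8 a_2 = 0  ->  12 a_4 = 8 a_2 = 8  ->  a_4 = 2/3
  x^3: 20 a_5 - 11 a_3 = 0  ->  20 a_5 = 11 a_3 = 0  ->  a_5 = 0
Truncated series: y(x) = 1 + x^2 + (2/3) x^4 + O(x^6).

a_0 = 1; a_1 = 0; a_2 = 1; a_3 = 0; a_4 = 2/3; a_5 = 0


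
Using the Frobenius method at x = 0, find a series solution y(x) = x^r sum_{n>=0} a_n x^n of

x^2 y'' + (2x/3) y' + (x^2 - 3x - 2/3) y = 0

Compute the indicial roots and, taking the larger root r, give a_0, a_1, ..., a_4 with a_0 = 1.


Write in Frobenius form y'' + (p(x)/x) y' + (q(x)/x^2) y = 0:
  p(x) = 2/3,  q(x) = x^2 - 3x - 2/3.
Indicial equation: r(r-1) + (2/3) r + (-2/3) = 0 -> roots r_1 = 1, r_2 = -2/3.
Take r = r_1 = 1. Let y(x) = x^r sum_{n>=0} a_n x^n with a_0 = 1.
Substitute y = x^r sum a_n x^n and match x^{r+n}. The recurrence is
  D(n) a_n - 3 a_{n-1} + 1 a_{n-2} = 0,  where D(n) = (r+n)(r+n-1) + (2/3)(r+n) + (-2/3).
  a_n = [3 a_{n-1} - 1 a_{n-2}] / D(n).
Since the indicial polynomial factors as (r - r_1)(r - r_2), D(n) = (r_1 + n - r_1)(r_1 + n - r_2) = n(n + 5/3).
Evaluating step by step (a_0 = 1):
  n = 1: D(1) = 1(1 + 5/3) = 8/3; numerator = 3(1) = 3; a_1 = (3)/(8/3) = 9/8
  n = 2: D(2) = 2(2 + 5/3) = 22/3; numerator = 3(9/8) - 1(1) = 19/8; a_2 = (19/8)/(22/3) = 57/176
  n = 3: D(3) = 3(3 + 5/3) = 14; numerator = 3(57/176) - 1(9/8) = -27/176; a_3 = (-27/176)/(14) = -27/2464
  n = 4: D(4) = 4(4 + 5/3) = 68/3; numerator = 3(-27/2464) - 1(57/176) = -879/2464; a_4 = (-879/2464)/(68/3) = -2637/167552

r = 1; a_0 = 1; a_1 = 9/8; a_2 = 57/176; a_3 = -27/2464; a_4 = -2637/167552


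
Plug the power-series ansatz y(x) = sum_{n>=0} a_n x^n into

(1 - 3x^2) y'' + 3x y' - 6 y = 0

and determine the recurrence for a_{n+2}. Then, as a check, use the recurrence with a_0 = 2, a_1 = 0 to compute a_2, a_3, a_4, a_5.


Substitute y = sum_n a_n x^n.
(1 - 3 x^2) y'' contributes (n+2)(n+1) a_{n+2} - 3 n(n-1) a_n at x^n.
3 x y'(x) contributes 3 n a_n at x^n.
-6 y(x) contributes -6 a_n at x^n.
Matching x^n: (n+2)(n+1) a_{n+2} + (-3 n(n-1) + 3 n - 6) a_n = 0.
Thus a_{n+2} = (3 n(n-1) - 3 n + 6) / ((n+1)(n+2)) * a_n.

Check with a_0 = 2, a_1 = 0 (apply the recurrence for n = 0, 1, 2, 3): a_0 = 2, a_1 = 0, a_2 = 6, a_3 = 0, a_4 = 3, a_5 = 0.

a_(n+2) = (3 n(n-1) - 3 n + 6) / ((n+1)(n+2)) * a_n; check: a_0 = 2, a_1 = 0, a_2 = 6, a_3 = 0, a_4 = 3, a_5 = 0


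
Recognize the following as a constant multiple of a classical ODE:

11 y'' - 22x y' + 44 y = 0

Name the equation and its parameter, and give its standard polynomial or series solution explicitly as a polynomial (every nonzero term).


All three coefficients share the factor 11; dividing through by 11 gives  y'' - 2x y' + 4 y = 0.
This matches the Hermite equation y'' - 2x y' + 2n y = 0 with 2n = 4, so n = 2; the polynomial solution is H_2(x).
With y = sum_k a_k x^k, matching x^k gives (k+2)(k+1) a_{k+2} = 2(k - n) a_k = 2(k - 2) a_k. The right side vanishes at k = 2, so the series with the parity of 2 terminates at degree 2.
Standard normalization: leading coefficient of H_n is 2^n, so a_2 = 2^2 = 4. Work downward with a_k = (k+1)(k+2) a_{k+2} / (2(k - n)):
  a_0 = (1)(2)(4) / (2(0 - 2)) = 8/(-4) = -2
Hence H_2(x) = 4 x^2 - 2.

H_2(x); series = 4 x^2 - 2


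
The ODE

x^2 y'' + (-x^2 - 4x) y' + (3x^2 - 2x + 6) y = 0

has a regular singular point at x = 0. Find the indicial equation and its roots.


Divide by x^2 to reach normal form y'' + P_1(x) y' + P_2(x) y = 0 with P_1(x) = -1 - 4/x and P_2(x) = 3 - 2/x + 6/x^2.
x = 0 is a singular point because the y'-coefficient -1 - 4/x has a pole at x = 0 and the y-coefficient 3 - 2/x + 6/x^2 has a pole at x = 0.
It is a regular singular point because x P_1(x) = p(x) = -x - 4 and x^2 P_2(x) = q(x) = 3x^2 - 2x + 6 are polynomials, hence analytic at x = 0.
p(0) = -4,  q(0) = 6.
Indicial equation: r(r-1) + p(0) r + q(0) = 0, i.e. r^2 + (p(0) - 1) r + q(0) = 0, i.e. r^2 - 5 r + 6 = 0.
Discriminant: (-5)^2 - 4(6) = 1, so r = (5 ± 1)/2.
Solving: r_1 = 3, r_2 = 2.

indicial: r^2 - 5 r + 6 = 0; roots r_1 = 3, r_2 = 2


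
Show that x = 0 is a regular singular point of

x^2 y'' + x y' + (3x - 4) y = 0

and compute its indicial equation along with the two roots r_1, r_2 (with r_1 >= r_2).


Divide by x^2 to reach normal form y'' + P_1(x) y' + P_2(x) y = 0 with P_1(x) = 1/x and P_2(x) = 3/x - 4/x^2.
x = 0 is a singular point because the y'-coefficient 1/x has a pole at x = 0 and the y-coefficient 3/x - 4/x^2 has a pole at x = 0.
It is a regular singular point because x P_1(x) = p(x) = 1 and x^2 P_2(x) = q(x) = 3x - 4 are polynomials, hence analytic at x = 0.
p(0) = 1,  q(0) = -4.
Indicial equation: r(r-1) + p(0) r + q(0) = 0, i.e. r^2 + (p(0) - 1) r + q(0) = 0, i.e. r^2 - 4 = 0.
Discriminant: (0)^2 - 4(-4) = 16, so r = (0 ± 4)/2.
Solving: r_1 = 2, r_2 = -2.

indicial: r^2 - 4 = 0; roots r_1 = 2, r_2 = -2


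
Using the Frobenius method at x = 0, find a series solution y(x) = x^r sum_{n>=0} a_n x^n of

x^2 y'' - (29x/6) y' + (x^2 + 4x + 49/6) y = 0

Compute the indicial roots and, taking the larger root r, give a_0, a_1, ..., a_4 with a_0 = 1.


Write in Frobenius form y'' + (p(x)/x) y' + (q(x)/x^2) y = 0:
  p(x) = -29/6,  q(x) = x^2 + 4x + 49/6.
Indicial equation: r(r-1) + (-29/6) r + (49/6) = 0 -> roots r_1 = 7/2, r_2 = 7/3.
Take r = r_1 = 7/2. Let y(x) = x^r sum_{n>=0} a_n x^n with a_0 = 1.
Substitute y = x^r sum a_n x^n and match x^{r+n}. The recurrence is
  D(n) a_n + 4 a_{n-1} + 1 a_{n-2} = 0,  where D(n) = (r+n)(r+n-1) + (-29/6)(r+n) + (49/6).
  a_n = [-4 a_{n-1} - 1 a_{n-2}] / D(n).
Since the indicial polynomial factors as (r - r_1)(r - r_2), D(n) = (r_1 + n - r_1)(r_1 + n - r_2) = n(n + 7/6).
Evaluating step by step (a_0 = 1):
  n = 1: D(1) = 1(1 + 7/6) = 13/6; numerator = -4(1) = -4; a_1 = (-4)/(13/6) = -24/13
  n = 2: D(2) = 2(2 + 7/6) = 19/3; numerator = -4(-24/13) - 1(1) = 83/13; a_2 = (83/13)/(19/3) = 249/247
  n = 3: D(3) = 3(3 + 7/6) = 25/2; numerator = -4(249/247) - 1(-24/13) = -540/247; a_3 = (-540/247)/(25/2) = -216/1235
  n = 4: D(4) = 4(4 + 7/6) = 62/3; numerator = -4(-216/1235) - 1(249/247) = -381/1235; a_4 = (-381/1235)/(62/3) = -1143/76570

r = 7/2; a_0 = 1; a_1 = -24/13; a_2 = 249/247; a_3 = -216/1235; a_4 = -1143/76570


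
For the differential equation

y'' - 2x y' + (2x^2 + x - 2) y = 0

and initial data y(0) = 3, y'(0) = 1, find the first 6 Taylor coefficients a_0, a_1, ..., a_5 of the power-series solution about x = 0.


Ansatz: y(x) = sum_{n>=0} a_n x^n, so y'(x) = sum_{n>=1} n a_n x^(n-1) and y''(x) = sum_{n>=2} n(n-1) a_n x^(n-2).
Substitute into P(x) y'' + Q(x) y' + R(x) y = 0 with P(x) = 1, Q(x) = -2x, R(x) = 2x^2 + x - 2, and match powers of x.
Initial conditions: a_0 = 3, a_1 = 1.
Setting the coefficient of each power of x to zero and solving order by order (substituting the coefficients already found):
  x^0: 2 a_2 - 2 a_0 = 0  ->  2 a_2 = 2 a_0 = 6  ->  a_2 = 3
  x^1: 6 a_3 - 4 a_1 + a_0 = 0  ->  6 a_3 = 4 a_1 - a_0 = 1  ->  a_3 = 1/6
  x^2: 12 a_4 - 6 a_2 + a_1 + 2 a_0 = 0  ->  12 a_4 = 6 a_2 - a_1 - 2 a_0 = 11  ->  a_4 = 11/12
  x^3: 20 a_5 - 8 a_3 + a_2 + 2 a_1 = 0  ->  20 a_5 = 8 a_3 - a_2 - 2 a_1 = -11/3  ->  a_5 = -11/60
Truncated series: y(x) = 3 + x + 3 x^2 + (1/6) x^3 + (11/12) x^4 - (11/60) x^5 + O(x^6).

a_0 = 3; a_1 = 1; a_2 = 3; a_3 = 1/6; a_4 = 11/12; a_5 = -11/60


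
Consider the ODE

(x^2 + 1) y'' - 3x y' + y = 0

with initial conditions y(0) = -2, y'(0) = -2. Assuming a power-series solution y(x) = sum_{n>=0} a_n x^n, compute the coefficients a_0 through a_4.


Ansatz: y(x) = sum_{n>=0} a_n x^n, so y'(x) = sum_{n>=1} n a_n x^(n-1) and y''(x) = sum_{n>=2} n(n-1) a_n x^(n-2).
Substitute into P(x) y'' + Q(x) y' + R(x) y = 0 with P(x) = x^2 + 1, Q(x) = -3x, R(x) = 1, and match powers of x.
Initial conditions: a_0 = -2, a_1 = -2.
Setting the coefficient of each power of x to zero and solving order by order (substituting the coefficients already found):
  x^0: 2 a_2 + a_0 = 0  ->  2 a_2 = -a_0 = 2  ->  a_2 = 1
  x^1: 6 a_3 - 2 a_1 = 0  ->  6 a_3 = 2 a_1 = -4  ->  a_3 = -2/3
  x^2: 12 a_4 - 3 a_2 = 0  ->  12 a_4 = 3 a_2 = 3  ->  a_4 = 1/4
Truncated series: y(x) = -2 - 2 x + x^2 - (2/3) x^3 + (1/4) x^4 + O(x^5).

a_0 = -2; a_1 = -2; a_2 = 1; a_3 = -2/3; a_4 = 1/4


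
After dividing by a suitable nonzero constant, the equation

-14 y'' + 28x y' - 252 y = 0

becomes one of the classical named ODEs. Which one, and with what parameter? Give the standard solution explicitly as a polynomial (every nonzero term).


All three coefficients share the factor -14; dividing through by -14 gives  y'' - 2x y' + 18 y = 0.
This matches the Hermite equation y'' - 2x y' + 2n y = 0 with 2n = 18, so n = 9; the polynomial solution is H_9(x).
With y = sum_k a_k x^k, matching x^k gives (k+2)(k+1) a_{k+2} = 2(k - n) a_k = 2(k - 9) a_k. The right side vanishes at k = 9, so the series with the parity of 9 terminates at degree 9.
Standard normalization: leading coefficient of H_n is 2^n, so a_9 = 2^9 = 512. Work downward with a_k = (k+1)(k+2) a_{k+2} / (2(k - n)):
  a_7 = (8)(9)(512) / (2(7 - 9)) = 36864/(-4) = -9216
  a_5 = (6)(7)(-9216) / (2(5 - 9)) = -387072/(-8) = 48384
  a_3 = (4)(5)(48384) / (2(3 - 9)) = 967680/(-12) = -80640
  a_1 = (2)(3)(-80640) / (2(1 - 9)) = -483840/(-16) = 30240
Hence H_9(x) = 512 x^9 - 9216 x^7 + 48384 x^5 - 80640 x^3 + 30240 x.

H_9(x); series = 512 x^9 - 9216 x^7 + 48384 x^5 - 80640 x^3 + 30240 x


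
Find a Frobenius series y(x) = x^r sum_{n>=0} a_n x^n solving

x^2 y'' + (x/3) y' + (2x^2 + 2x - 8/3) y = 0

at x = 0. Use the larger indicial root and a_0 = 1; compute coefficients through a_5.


Write in Frobenius form y'' + (p(x)/x) y' + (q(x)/x^2) y = 0:
  p(x) = 1/3,  q(x) = 2x^2 + 2x - 8/3.
Indicial equation: r(r-1) + (1/3) r + (-8/3) = 0 -> roots r_1 = 2, r_2 = -4/3.
Take r = r_1 = 2. Let y(x) = x^r sum_{n>=0} a_n x^n with a_0 = 1.
Substitute y = x^r sum a_n x^n and match x^{r+n}. The recurrence is
  D(n) a_n + 2 a_{n-1} + 2 a_{n-2} = 0,  where D(n) = (r+n)(r+n-1) + (1/3)(r+n) + (-8/3).
  a_n = [-2 a_{n-1} - 2 a_{n-2}] / D(n).
Since the indicial polynomial factors as (r - r_1)(r - r_2), D(n) = (r_1 + n - r_1)(r_1 + n - r_2) = n(n + 10/3).
Evaluating step by step (a_0 = 1):
  n = 1: D(1) = 1(1 + 10/3) = 13/3; numerator = -2(1) = -2; a_1 = (-2)/(13/3) = -6/13
  n = 2: D(2) = 2(2 + 10/3) = 32/3; numerator = -2(-6/13) - 2(1) = -14/13; a_2 = (-14/13)/(32/3) = -21/208
  n = 3: D(3) = 3(3 + 10/3) = 19; numerator = -2(-21/208) - 2(-6/13) = 9/8; a_3 = (9/8)/(19) = 9/152
  n = 4: D(4) = 4(4 + 10/3) = 88/3; numerator = -2(9/152) - 2(-21/208) = 165/1976; a_4 = (165/1976)/(88/3) = 45/15808
  n = 5: D(5) = 5(5 + 10/3) = 125/3; numerator = -2(45/15808) - 2(9/152) = -981/7904; a_5 = (-981/7904)/(125/3) = -2943/988000

r = 2; a_0 = 1; a_1 = -6/13; a_2 = -21/208; a_3 = 9/152; a_4 = 45/15808; a_5 = -2943/988000


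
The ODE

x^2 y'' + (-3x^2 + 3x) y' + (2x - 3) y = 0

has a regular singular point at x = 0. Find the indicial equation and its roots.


Divide by x^2 to reach normal form y'' + P_1(x) y' + P_2(x) y = 0 with P_1(x) = -3 + 3/x and P_2(x) = 2/x - 3/x^2.
x = 0 is a singular point because the y'-coefficient -3 + 3/x has a pole at x = 0 and the y-coefficient 2/x - 3/x^2 has a pole at x = 0.
It is a regular singular point because x P_1(x) = p(x) = 3 - 3x and x^2 P_2(x) = q(x) = 2x - 3 are polynomials, hence analytic at x = 0.
p(0) = 3,  q(0) = -3.
Indicial equation: r(r-1) + p(0) r + q(0) = 0, i.e. r^2 + (p(0) - 1) r + q(0) = 0, i.e. r^2 + 2 r - 3 = 0.
Discriminant: (2)^2 - 4(-3) = 16, so r = (-2 ± 4)/2.
Solving: r_1 = 1, r_2 = -3.

indicial: r^2 + 2 r - 3 = 0; roots r_1 = 1, r_2 = -3


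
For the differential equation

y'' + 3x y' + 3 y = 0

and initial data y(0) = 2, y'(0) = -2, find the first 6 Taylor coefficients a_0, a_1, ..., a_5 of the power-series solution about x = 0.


Ansatz: y(x) = sum_{n>=0} a_n x^n, so y'(x) = sum_{n>=1} n a_n x^(n-1) and y''(x) = sum_{n>=2} n(n-1) a_n x^(n-2).
Substitute into P(x) y'' + Q(x) y' + R(x) y = 0 with P(x) = 1, Q(x) = 3x, R(x) = 3, and match powers of x.
Initial conditions: a_0 = 2, a_1 = -2.
Setting the coefficient of each power of x to zero and solving order by order (substituting the coefficients already found):
  x^0: 2 a_2 + 3 a_0 = 0  ->  2 a_2 = -3 a_0 = -6  ->  a_2 = -3
  x^1: 6 a_3 + 6 a_1 = 0  ->  6 a_3 = -6 a_1 = 12  ->  a_3 = 2
  x^2: 12 a_4 + 9 a_2 = 0  ->  12 a_4 = -9 a_2 = 27  ->  a_4 = 9/4
  x^3: 20 a_5 + 12 a_3 = 0  ->  20 a_5 = -12 a_3 = -24  ->  a_5 = -6/5
Truncated series: y(x) = 2 - 2 x - 3 x^2 + 2 x^3 + (9/4) x^4 - (6/5) x^5 + O(x^6).

a_0 = 2; a_1 = -2; a_2 = -3; a_3 = 2; a_4 = 9/4; a_5 = -6/5


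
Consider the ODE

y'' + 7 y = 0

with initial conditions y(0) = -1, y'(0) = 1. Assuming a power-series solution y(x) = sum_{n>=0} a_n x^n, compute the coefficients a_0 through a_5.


Ansatz: y(x) = sum_{n>=0} a_n x^n, so y'(x) = sum_{n>=1} n a_n x^(n-1) and y''(x) = sum_{n>=2} n(n-1) a_n x^(n-2).
Substitute into P(x) y'' + Q(x) y' + R(x) y = 0 with P(x) = 1, Q(x) = 0, R(x) = 7, and match powers of x.
Initial conditions: a_0 = -1, a_1 = 1.
Setting the coefficient of each power of x to zero and solving order by order (substituting the coefficients already found):
  x^0: 2 a_2 + 7 a_0 = 0  ->  2 a_2 = -7 a_0 = 7  ->  a_2 = 7/2
  x^1: 6 a_3 + 7 a_1 = 0  ->  6 a_3 = -7 a_1 = -7  ->  a_3 = -7/6
  x^2: 12 a_4 + 7 a_2 = 0  ->  12 a_4 = -7 a_2 = -49/2  ->  a_4 = -49/24
  x^3: 20 a_5 + 7 a_3 = 0  ->  20 a_5 = -7 a_3 = 49/6  ->  a_5 = 49/120
Truncated series: y(x) = -1 + x + (7/2) x^2 - (7/6) x^3 - (49/24) x^4 + (49/120) x^5 + O(x^6).

a_0 = -1; a_1 = 1; a_2 = 7/2; a_3 = -7/6; a_4 = -49/24; a_5 = 49/120


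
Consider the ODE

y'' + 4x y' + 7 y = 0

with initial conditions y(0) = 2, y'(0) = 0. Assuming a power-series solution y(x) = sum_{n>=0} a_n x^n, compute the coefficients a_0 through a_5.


Ansatz: y(x) = sum_{n>=0} a_n x^n, so y'(x) = sum_{n>=1} n a_n x^(n-1) and y''(x) = sum_{n>=2} n(n-1) a_n x^(n-2).
Substitute into P(x) y'' + Q(x) y' + R(x) y = 0 with P(x) = 1, Q(x) = 4x, R(x) = 7, and match powers of x.
Initial conditions: a_0 = 2, a_1 = 0.
Setting the coefficient of each power of x to zero and solving order by order (substituting the coefficients already found):
  x^0: 2 a_2 + 7 a_0 = 0  ->  2 a_2 = -7 a_0 = -14  ->  a_2 = -7
  x^1: 6 a_3 + 11 a_1 = 0  ->  6 a_3 = -11 a_1 = 0  ->  a_3 = 0
  x^2: 12 a_4 + 15 a_2 = 0  ->  12 a_4 = -15 a_2 = 105  ->  a_4 = 35/4
  x^3: 20 a_5 + 19 a_3 = 0  ->  20 a_5 = -19 a_3 = 0  ->  a_5 = 0
Truncated series: y(x) = 2 - 7 x^2 + (35/4) x^4 + O(x^6).

a_0 = 2; a_1 = 0; a_2 = -7; a_3 = 0; a_4 = 35/4; a_5 = 0


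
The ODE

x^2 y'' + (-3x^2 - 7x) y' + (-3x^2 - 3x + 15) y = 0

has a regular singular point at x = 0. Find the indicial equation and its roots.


Divide by x^2 to reach normal form y'' + P_1(x) y' + P_2(x) y = 0 with P_1(x) = -3 - 7/x and P_2(x) = -3 - 3/x + 15/x^2.
x = 0 is a singular point because the y'-coefficient -3 - 7/x has a pole at x = 0 and the y-coefficient -3 - 3/x + 15/x^2 has a pole at x = 0.
It is a regular singular point because x P_1(x) = p(x) = -3x - 7 and x^2 P_2(x) = q(x) = -3x^2 - 3x + 15 are polynomials, hence analytic at x = 0.
p(0) = -7,  q(0) = 15.
Indicial equation: r(r-1) + p(0) r + q(0) = 0, i.e. r^2 + (p(0) - 1) r + q(0) = 0, i.e. r^2 - 8 r + 15 = 0.
Discriminant: (-8)^2 - 4(15) = 4, so r = (8 ± 2)/2.
Solving: r_1 = 5, r_2 = 3.

indicial: r^2 - 8 r + 15 = 0; roots r_1 = 5, r_2 = 3


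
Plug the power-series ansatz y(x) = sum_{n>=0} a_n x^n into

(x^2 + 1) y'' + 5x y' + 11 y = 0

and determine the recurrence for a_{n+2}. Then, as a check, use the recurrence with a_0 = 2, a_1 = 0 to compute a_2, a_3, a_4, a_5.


Substitute y = sum_n a_n x^n.
(1 + 1 x^2) y'' contributes (n+2)(n+1) a_{n+2} + n(n-1) a_n at x^n.
5 x y'(x) contributes 5 n a_n at x^n.
11 y(x) contributes 11 a_n at x^n.
Matching x^n: (n+2)(n+1) a_{n+2} + (n(n-1) + 5 n + 11) a_n = 0.
Thus a_{n+2} = (-n(n-1) - 5 n - 11) / ((n+1)(n+2)) * a_n.

Check with a_0 = 2, a_1 = 0 (apply the recurrence for n = 0, 1, 2, 3): a_0 = 2, a_1 = 0, a_2 = -11, a_3 = 0, a_4 = 253/12, a_5 = 0.

a_(n+2) = (-n(n-1) - 5 n - 11) / ((n+1)(n+2)) * a_n; check: a_0 = 2, a_1 = 0, a_2 = -11, a_3 = 0, a_4 = 253/12, a_5 = 0


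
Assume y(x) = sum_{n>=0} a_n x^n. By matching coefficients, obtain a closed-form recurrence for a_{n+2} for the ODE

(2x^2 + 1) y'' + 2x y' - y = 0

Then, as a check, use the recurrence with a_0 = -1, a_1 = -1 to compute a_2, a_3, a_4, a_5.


Substitute y = sum_n a_n x^n.
(1 + 2 x^2) y'' contributes (n+2)(n+1) a_{n+2} + 2 n(n-1) a_n at x^n.
2 x y'(x) contributes 2 n a_n at x^n.
-y(x) contributes -1 a_n at x^n.
Matching x^n: (n+2)(n+1) a_{n+2} + (2 n(n-1) + 2 n - 1) a_n = 0.
Thus a_{n+2} = (-2 n(n-1) - 2 n + 1) / ((n+1)(n+2)) * a_n.

Check with a_0 = -1, a_1 = -1 (apply the recurrence for n = 0, 1, 2, 3): a_0 = -1, a_1 = -1, a_2 = -1/2, a_3 = 1/6, a_4 = 7/24, a_5 = -17/120.

a_(n+2) = (-2 n(n-1) - 2 n + 1) / ((n+1)(n+2)) * a_n; check: a_0 = -1, a_1 = -1, a_2 = -1/2, a_3 = 1/6, a_4 = 7/24, a_5 = -17/120


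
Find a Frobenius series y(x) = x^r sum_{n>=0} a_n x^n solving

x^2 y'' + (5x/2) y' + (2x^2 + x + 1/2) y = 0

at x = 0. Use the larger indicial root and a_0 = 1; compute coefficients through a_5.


Write in Frobenius form y'' + (p(x)/x) y' + (q(x)/x^2) y = 0:
  p(x) = 5/2,  q(x) = 2x^2 + x + 1/2.
Indicial equation: r(r-1) + (5/2) r + (1/2) = 0 -> roots r_1 = -1/2, r_2 = -1.
Take r = r_1 = -1/2. Let y(x) = x^r sum_{n>=0} a_n x^n with a_0 = 1.
Substitute y = x^r sum a_n x^n and match x^{r+n}. The recurrence is
  D(n) a_n + 1 a_{n-1} + 2 a_{n-2} = 0,  where D(n) = (r+n)(r+n-1) + (5/2)(r+n) + (1/2).
  a_n = [-1 a_{n-1} - 2 a_{n-2}] / D(n).
Since the indicial polynomial factors as (r - r_1)(r - r_2), D(n) = (r_1 + n - r_1)(r_1 + n - r_2) = n(n + 1/2).
Evaluating step by step (a_0 = 1):
  n = 1: D(1) = 1(1 + 1/2) = 3/2; numerator = -1(1) = -1; a_1 = (-1)/(3/2) = -2/3
  n = 2: D(2) = 2(2 + 1/2) = 5; numerator = -1(-2/3) - 2(1) = -4/3; a_2 = (-4/3)/(5) = -4/15
  n = 3: D(3) = 3(3 + 1/2) = 21/2; numerator = -1(-4/15) - 2(-2/3) = 8/5; a_3 = (8/5)/(21/2) = 16/105
  n = 4: D(4) = 4(4 + 1/2) = 18; numerator = -1(16/105) - 2(-4/15) = 8/21; a_4 = (8/21)/(18) = 4/189
  n = 5: D(5) = 5(5 + 1/2) = 55/2; numerator = -1(4/189) - 2(16/105) = -44/135; a_5 = (-44/135)/(55/2) = -8/675

r = -1/2; a_0 = 1; a_1 = -2/3; a_2 = -4/15; a_3 = 16/105; a_4 = 4/189; a_5 = -8/675


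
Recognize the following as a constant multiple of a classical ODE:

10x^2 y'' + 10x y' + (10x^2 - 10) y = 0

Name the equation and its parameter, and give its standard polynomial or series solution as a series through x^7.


All three coefficients share the factor 10; dividing through by 10 gives  x^2 y'' + x y' + (x^2 - 1) y = 0.
This matches the Bessel equation x^2 y'' + x y' + (x^2 - nu^2) y = 0 with nu^2 = 1, so nu = 1; the solution bounded at x = 0 is J_1(x).
Frobenius at x = 0: indicial roots ±nu; for r = nu the recurrence k(k + 2nu) c_k = -c_{k-2} gives the standard series J_nu(x) = sum_{k>=0} (-1)^k / (k! (k+nu)!) (x/2)^(2k+nu). Evaluate the first 4 terms:
  k = 0: (-1)^0 / (0! * 1! * 2^1) x^1 = 1/(1*1*2) x^1 = (1/2) x^1
  k = 1: (-1)^1 / (1! * 2! * 2^3) x^3 = -1/(1*2*8) x^3 = (-1/16) x^3
  k = 2: (-1)^2 / (2! * 3! * 2^5) x^5 = 1/(2*6*32) x^5 = (1/384) x^5
  k = 3: (-1)^3 / (3! * 4! * 2^7) x^7 = -1/(6*24*128) x^7 = (-1/18432) x^7
Hence J_1(x) = -x^7/18432 + x^5/384 - x^3/16 + x/2 + ....

J_1(x); series = -x^7/18432 + x^5/384 - x^3/16 + x/2


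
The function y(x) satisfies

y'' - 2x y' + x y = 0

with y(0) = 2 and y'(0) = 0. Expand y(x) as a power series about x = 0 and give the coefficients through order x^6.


Ansatz: y(x) = sum_{n>=0} a_n x^n, so y'(x) = sum_{n>=1} n a_n x^(n-1) and y''(x) = sum_{n>=2} n(n-1) a_n x^(n-2).
Substitute into P(x) y'' + Q(x) y' + R(x) y = 0 with P(x) = 1, Q(x) = -2x, R(x) = x, and match powers of x.
Initial conditions: a_0 = 2, a_1 = 0.
Setting the coefficient of each power of x to zero and solving order by order (substituting the coefficients already found):
  x^0: 2 a_2 = 0  ->  a_2 = 0
  x^1: 6 a_3 - 2 a_1 + a_0 = 0  ->  6 a_3 = 2 a_1 - a_0 = -2  ->  a_3 = -1/3
  x^2: 12 a_4 - 4 a_2 + a_1 = 0  ->  12 a_4 = 4 a_2 - a_1 = 0  ->  a_4 = 0
  x^3: 20 a_5 - 6 a_3 + a_2 = 0  ->  20 a_5 = 6 a_3 - a_2 = -2  ->  a_5 = -1/10
  x^4: 30 a_6 - 8 a_4 + a_3 = 0  ->  30 a_6 = 8 a_4 - a_3 = 1/3  ->  a_6 = 1/90
Truncated series: y(x) = 2 - (1/3) x^3 - (1/10) x^5 + (1/90) x^6 + O(x^7).

a_0 = 2; a_1 = 0; a_2 = 0; a_3 = -1/3; a_4 = 0; a_5 = -1/10; a_6 = 1/90


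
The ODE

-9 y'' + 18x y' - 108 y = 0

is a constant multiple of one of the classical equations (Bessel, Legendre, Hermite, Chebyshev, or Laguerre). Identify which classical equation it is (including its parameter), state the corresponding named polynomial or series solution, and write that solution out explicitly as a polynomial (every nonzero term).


All three coefficients share the factor -9; dividing through by -9 gives  y'' - 2x y' + 12 y = 0.
This matches the Hermite equation y'' - 2x y' + 2n y = 0 with 2n = 12, so n = 6; the polynomial solution is H_6(x).
With y = sum_k a_k x^k, matching x^k gives (k+2)(k+1) a_{k+2} = 2(k - n) a_k = 2(k - 6) a_k. The right side vanishes at k = 6, so the series with the parity of 6 terminates at degree 6.
Standard normalization: leading coefficient of H_n is 2^n, so a_6 = 2^6 = 64. Work downward with a_k = (k+1)(k+2) a_{k+2} / (2(k - n)):
  a_4 = (5)(6)(64) / (2(4 - 6)) = 1920/(-4) = -480
  a_2 = (3)(4)(-480) / (2(2 - 6)) = -5760/(-8) = 720
  a_0 = (1)(2)(720) / (2(0 - 6)) = 1440/(-12) = -120
Hence H_6(x) = 64 x^6 - 480 x^4 + 720 x^2 - 120.

H_6(x); series = 64 x^6 - 480 x^4 + 720 x^2 - 120


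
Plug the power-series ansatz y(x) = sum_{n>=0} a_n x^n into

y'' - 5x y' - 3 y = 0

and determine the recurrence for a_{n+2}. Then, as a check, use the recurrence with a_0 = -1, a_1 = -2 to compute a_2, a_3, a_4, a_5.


Substitute y = sum_n a_n x^n.
y''(x) has coefficient (n+2)(n+1) a_{n+2} at x^n;
-5 x y'(x) has coefficient -5 n a_n at x^n (shift);
-3 y(x) has coefficient -3 a_n at x^n.
Matching x^n: (n+2)(n+1) a_{n+2} + (-5n - 3) a_n = 0.
Thus a_{n+2} = (5n + 3) / ((n+1)(n+2)) * a_n.

Check with a_0 = -1, a_1 = -2 (apply the recurrence for n = 0, 1, 2, 3): a_0 = -1, a_1 = -2, a_2 = -3/2, a_3 = -8/3, a_4 = -13/8, a_5 = -12/5.

a_(n+2) = (5n + 3) / ((n+1)(n+2)) * a_n; check: a_0 = -1, a_1 = -2, a_2 = -3/2, a_3 = -8/3, a_4 = -13/8, a_5 = -12/5


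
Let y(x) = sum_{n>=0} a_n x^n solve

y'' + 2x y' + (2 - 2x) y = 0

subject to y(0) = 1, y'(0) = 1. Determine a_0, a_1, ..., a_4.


Ansatz: y(x) = sum_{n>=0} a_n x^n, so y'(x) = sum_{n>=1} n a_n x^(n-1) and y''(x) = sum_{n>=2} n(n-1) a_n x^(n-2).
Substitute into P(x) y'' + Q(x) y' + R(x) y = 0 with P(x) = 1, Q(x) = 2x, R(x) = 2 - 2x, and match powers of x.
Initial conditions: a_0 = 1, a_1 = 1.
Setting the coefficient of each power of x to zero and solving order by order (substituting the coefficients already found):
  x^0: 2 a_2 + 2 a_0 = 0  ->  2 a_2 = -2 a_0 = -2  ->  a_2 = -1
  x^1: 6 a_3 + 4 a_1 - 2 a_0 = 0  ->  6 a_3 = -4 a_1 + 2 a_0 = -2  ->  a_3 = -1/3
  x^2: 12 a_4 + 6 a_2 - 2 a_1 = 0  ->  12 a_4 = -6 a_2 + 2 a_1 = 8  ->  a_4 = 2/3
Truncated series: y(x) = 1 + x - x^2 - (1/3) x^3 + (2/3) x^4 + O(x^5).

a_0 = 1; a_1 = 1; a_2 = -1; a_3 = -1/3; a_4 = 2/3


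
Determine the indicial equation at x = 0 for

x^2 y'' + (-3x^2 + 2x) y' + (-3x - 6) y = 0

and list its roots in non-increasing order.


Divide by x^2 to reach normal form y'' + P_1(x) y' + P_2(x) y = 0 with P_1(x) = -3 + 2/x and P_2(x) = -3/x - 6/x^2.
x = 0 is a singular point because the y'-coefficient -3 + 2/x has a pole at x = 0 and the y-coefficient -3/x - 6/x^2 has a pole at x = 0.
It is a regular singular point because x P_1(x) = p(x) = 2 - 3x and x^2 P_2(x) = q(x) = -3x - 6 are polynomials, hence analytic at x = 0.
p(0) = 2,  q(0) = -6.
Indicial equation: r(r-1) + p(0) r + q(0) = 0, i.e. r^2 + (p(0) - 1) r + q(0) = 0, i.e. r^2 + 1 r - 6 = 0.
Discriminant: (1)^2 - 4(-6) = 25, so r = (-1 ± 5)/2.
Solving: r_1 = 2, r_2 = -3.

indicial: r^2 + 1 r - 6 = 0; roots r_1 = 2, r_2 = -3


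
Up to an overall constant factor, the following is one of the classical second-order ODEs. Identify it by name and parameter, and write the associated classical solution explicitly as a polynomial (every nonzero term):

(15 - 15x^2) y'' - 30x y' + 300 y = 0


All three coefficients share the factor 15; dividing through by 15 gives  (1 - x^2) y'' - 2x y' + 20 y = 0.
This matches the Legendre equation (1 - x^2) y'' - 2x y' + n(n+1) y = 0 (note the -2x y' term) with n(n+1) = 20, so n = 4; the polynomial solution is P_4(x).
With y = sum_k a_k x^k, matching x^k gives (k+2)(k+1) a_{k+2} = [k(k+1) - n(n+1)] a_k = (k - 4)(k + 5) a_k. The right side vanishes at k = 4, so the series with the parity of 4 terminates at degree 4.
Standard normalization (P_n(1) = 1): leading coefficient (2n)!/(2^n (n!)^2) = 40320/(16*576) = 35/8, so a_4 = 35/8. Work downward with a_k = (k+1)(k+2) a_{k+2} / ((k - 4)(k + 5)):
  a_2 = (3)(4)(35/8) / ((2 - 4)(2 + 5)) = (105/2)/(-14) = -15/4
  a_0 = (1)(2)(-15/4) / ((0 - 4)(0 + 5)) = (-15/2)/(-20) = 3/8
Hence P_4(x) = 35 x^4/8 - 15 x^2/4 + 3/8.

P_4(x); series = 35 x^4/8 - 15 x^2/4 + 3/8


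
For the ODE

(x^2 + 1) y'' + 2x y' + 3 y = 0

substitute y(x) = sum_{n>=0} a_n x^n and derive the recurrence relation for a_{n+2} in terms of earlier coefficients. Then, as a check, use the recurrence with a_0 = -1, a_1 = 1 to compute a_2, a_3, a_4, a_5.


Substitute y = sum_n a_n x^n.
(1 + 1 x^2) y'' contributes (n+2)(n+1) a_{n+2} + n(n-1) a_n at x^n.
2 x y'(x) contributes 2 n a_n at x^n.
3 y(x) contributes 3 a_n at x^n.
Matching x^n: (n+2)(n+1) a_{n+2} + (n(n-1) + 2 n + 3) a_n = 0.
Thus a_{n+2} = (-n(n-1) - 2 n - 3) / ((n+1)(n+2)) * a_n.

Check with a_0 = -1, a_1 = 1 (apply the recurrence for n = 0, 1, 2, 3): a_0 = -1, a_1 = 1, a_2 = 3/2, a_3 = -5/6, a_4 = -9/8, a_5 = 5/8.

a_(n+2) = (-n(n-1) - 2 n - 3) / ((n+1)(n+2)) * a_n; check: a_0 = -1, a_1 = 1, a_2 = 3/2, a_3 = -5/6, a_4 = -9/8, a_5 = 5/8


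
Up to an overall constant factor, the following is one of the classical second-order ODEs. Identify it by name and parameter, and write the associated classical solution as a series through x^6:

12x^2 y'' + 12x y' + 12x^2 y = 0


All three coefficients share the factor 12; dividing through by 12 gives  x^2 y'' + x y' + x^2 y = 0.
This matches the Bessel equation x^2 y'' + x y' + (x^2 - nu^2) y = 0 with nu^2 = 0, so nu = 0; the solution bounded at x = 0 is J_0(x).
Frobenius at x = 0: indicial roots ±nu; for r = nu the recurrence k(k + 2nu) c_k = -c_{k-2} gives the standard series J_nu(x) = sum_{k>=0} (-1)^k / (k! (k+nu)!) (x/2)^(2k+nu). Evaluate the first 4 terms:
  k = 0: (-1)^0 / (0! * 0! * 2^0) x^0 = 1/(1*1*1) x^0 = (1) x^0
  k = 1: (-1)^1 / (1! * 1! * 2^2) x^2 = -1/(1*1*4) x^2 = (-1/4) x^2
  k = 2: (-1)^2 / (2! * 2! * 2^4) x^4 = 1/(2*2*16) x^4 = (1/64) x^4
  k = 3: (-1)^3 / (3! * 3! * 2^6) x^6 = -1/(6*6*64) x^6 = (-1/2304) x^6
Hence J_0(x) = -x^6/2304 + x^4/64 - x^2/4 + 1 + ....

J_0(x); series = -x^6/2304 + x^4/64 - x^2/4 + 1


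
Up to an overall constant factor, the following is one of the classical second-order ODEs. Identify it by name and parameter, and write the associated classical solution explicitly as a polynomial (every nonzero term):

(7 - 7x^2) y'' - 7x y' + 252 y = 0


All three coefficients share the factor 7; dividing through by 7 gives  (1 - x^2) y'' - x y' + 36 y = 0.
This matches the Chebyshev equation (1 - x^2) y'' - x y' + n^2 y = 0 (note the -x y' term, not -2x y') with n^2 = 36, so n = 6; the polynomial solution is T_6(x).
With y = sum_k a_k x^k, matching x^k gives (k+2)(k+1) a_{k+2} = (k^2 - n^2) a_k = (k - 6)(k + 6) a_k. The right side vanishes at k = 6, so the series with the parity of 6 terminates at degree 6.
Standard normalization: leading coefficient of T_n is 2^(n-1), so a_6 = 2^5 = 32. Work downward with a_k = (k+1)(k+2) a_{k+2} / ((k - 6)(k + 6)):
  a_4 = (5)(6)(32) / ((4 - 6)(4 + 6)) = 960/(-20) = -48
  a_2 = (3)(4)(-48) / ((2 - 6)(2 + 6)) = -576/(-32) = 18
  a_0 = (1)(2)(18) / ((0 - 6)(0 + 6)) = 36/(-36) = -1
Hence T_6(x) = 32 x^6 - 48 x^4 + 18 x^2 - 1.

T_6(x); series = 32 x^6 - 48 x^4 + 18 x^2 - 1


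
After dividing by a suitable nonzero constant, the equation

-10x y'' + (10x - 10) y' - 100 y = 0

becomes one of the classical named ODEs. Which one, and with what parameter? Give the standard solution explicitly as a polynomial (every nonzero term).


All three coefficients share the factor -10; dividing through by -10 gives  x y'' + (1 - x) y' + 10 y = 0.
This matches the Laguerre equation x y'' + (1 - x) y' + n y = 0 with n = 10; the polynomial solution is L_10(x).
With y = sum_k a_k x^k, matching x^k gives (k+1)k a_{k+1} + (k+1) a_{k+1} - k a_k + n a_k = 0, i.e. (k+1)^2 a_{k+1} = (k - n) a_k = (k - 10) a_k. The right side vanishes at k = 10, so the series terminates at degree 10.
Standard normalization L_n(0) = 1 gives a_0 = 1. Work upward with a_{k+1} = (k - 10) a_k / (k+1)^2:
  a_1 = (0 - 10)(1) / 1^2 = -10/1 = -10
  a_2 = (1 - 10)(-10) / 2^2 = 90/4 = 45/2
  a_3 = (2 - 10)(45/2) / 3^2 = -180/9 = -20
  a_4 = (3 - 10)(-20) / 4^2 = 140/16 = 35/4
  a_5 = (4 - 10)(35/4) / 5^2 = (-105/2)/25 = -21/10
  a_6 = (5 - 10)(-21/10) / 6^2 = (21/2)/36 = 7/24
  a_7 = (6 - 10)(7/24) / 7^2 = (-7/6)/49 = -1/42
  a_8 = (7 - 10)(-1/42) / 8^2 = (1/14)/64 = 1/896
  a_9 = (8 - 10)(1/896) / 9^2 = (-1/448)/81 = -1/36288
  a_10 = (9 - 10)(-1/36288) / 10^2 = (1/36288)/100 = 1/3628800
Hence L_10(x) = x^10/3628800 - x^9/36288 + x^8/896 - x^7/42 + 7 x^6/24 - 21 x^5/10 + 35 x^4/4 - 20 x^3 + 45 x^2/2 - 10 x + 1.

L_10(x); series = x^10/3628800 - x^9/36288 + x^8/896 - x^7/42 + 7 x^6/24 - 21 x^5/10 + 35 x^4/4 - 20 x^3 + 45 x^2/2 - 10 x + 1


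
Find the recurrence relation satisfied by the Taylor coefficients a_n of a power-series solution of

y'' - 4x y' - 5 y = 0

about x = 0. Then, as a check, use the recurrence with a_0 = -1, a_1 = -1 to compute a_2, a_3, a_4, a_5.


Substitute y = sum_n a_n x^n.
y''(x) has coefficient (n+2)(n+1) a_{n+2} at x^n;
-4 x y'(x) has coefficient -4 n a_n at x^n (shift);
-5 y(x) has coefficient -5 a_n at x^n.
Matching x^n: (n+2)(n+1) a_{n+2} + (-4n - 5) a_n = 0.
Thus a_{n+2} = (4n + 5) / ((n+1)(n+2)) * a_n.

Check with a_0 = -1, a_1 = -1 (apply the recurrence for n = 0, 1, 2, 3): a_0 = -1, a_1 = -1, a_2 = -5/2, a_3 = -3/2, a_4 = -65/24, a_5 = -51/40.

a_(n+2) = (4n + 5) / ((n+1)(n+2)) * a_n; check: a_0 = -1, a_1 = -1, a_2 = -5/2, a_3 = -3/2, a_4 = -65/24, a_5 = -51/40


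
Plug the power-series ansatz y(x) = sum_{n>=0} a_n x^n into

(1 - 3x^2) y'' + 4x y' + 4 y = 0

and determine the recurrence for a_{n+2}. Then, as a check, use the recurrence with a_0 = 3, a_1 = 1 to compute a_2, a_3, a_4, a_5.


Substitute y = sum_n a_n x^n.
(1 - 3 x^2) y'' contributes (n+2)(n+1) a_{n+2} - 3 n(n-1) a_n at x^n.
4 x y'(x) contributes 4 n a_n at x^n.
4 y(x) contributes 4 a_n at x^n.
Matching x^n: (n+2)(n+1) a_{n+2} + (-3 n(n-1) + 4 n + 4) a_n = 0.
Thus a_{n+2} = (3 n(n-1) - 4 n - 4) / ((n+1)(n+2)) * a_n.

Check with a_0 = 3, a_1 = 1 (apply the recurrence for n = 0, 1, 2, 3): a_0 = 3, a_1 = 1, a_2 = -6, a_3 = -4/3, a_4 = 3, a_5 = -2/15.

a_(n+2) = (3 n(n-1) - 4 n - 4) / ((n+1)(n+2)) * a_n; check: a_0 = 3, a_1 = 1, a_2 = -6, a_3 = -4/3, a_4 = 3, a_5 = -2/15


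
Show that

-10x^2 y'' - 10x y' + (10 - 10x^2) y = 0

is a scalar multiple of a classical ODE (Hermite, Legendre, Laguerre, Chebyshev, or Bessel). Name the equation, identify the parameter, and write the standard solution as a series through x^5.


All three coefficients share the factor -10; dividing through by -10 gives  x^2 y'' + x y' + (x^2 - 1) y = 0.
This matches the Bessel equation x^2 y'' + x y' + (x^2 - nu^2) y = 0 with nu^2 = 1, so nu = 1; the solution bounded at x = 0 is J_1(x).
Frobenius at x = 0: indicial roots ±nu; for r = nu the recurrence k(k + 2nu) c_k = -c_{k-2} gives the standard series J_nu(x) = sum_{k>=0} (-1)^k / (k! (k+nu)!) (x/2)^(2k+nu). Evaluate the first 3 terms:
  k = 0: (-1)^0 / (0! * 1! * 2^1) x^1 = 1/(1*1*2) x^1 = (1/2) x^1
  k = 1: (-1)^1 / (1! * 2! * 2^3) x^3 = -1/(1*2*8) x^3 = (-1/16) x^3
  k = 2: (-1)^2 / (2! * 3! * 2^5) x^5 = 1/(2*6*32) x^5 = (1/384) x^5
Hence J_1(x) = x^5/384 - x^3/16 + x/2 + ....

J_1(x); series = x^5/384 - x^3/16 + x/2


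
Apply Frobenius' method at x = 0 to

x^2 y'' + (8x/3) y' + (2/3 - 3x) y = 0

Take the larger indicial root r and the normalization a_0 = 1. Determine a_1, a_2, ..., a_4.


Write in Frobenius form y'' + (p(x)/x) y' + (q(x)/x^2) y = 0:
  p(x) = 8/3,  q(x) = 2/3 - 3x.
Indicial equation: r(r-1) + (8/3) r + (2/3) = 0 -> roots r_1 = -2/3, r_2 = -1.
Take r = r_1 = -2/3. Let y(x) = x^r sum_{n>=0} a_n x^n with a_0 = 1.
Substitute y = x^r sum a_n x^n and match x^{r+n}. The recurrence is
  D(n) a_n - 3 a_{n-1} = 0,  where D(n) = (r+n)(r+n-1) + (8/3)(r+n) + (2/3).
  a_n = 3 / D(n) * a_{n-1}.
Since the indicial polynomial factors as (r - r_1)(r - r_2), D(n) = (r_1 + n - r_1)(r_1 + n - r_2) = n(n + 1/3).
Evaluating step by step (a_0 = 1):
  n = 1: D(1) = 1(1 + 1/3) = 4/3; numerator = 3(1) = 3; a_1 = (3)/(4/3) = 9/4
  n = 2: D(2) = 2(2 + 1/3) = 14/3; numerator = 3(9/4) = 27/4; a_2 = (27/4)/(14/3) = 81/56
  n = 3: D(3) = 3(3 + 1/3) = 10; numerator = 3(81/56) = 243/56; a_3 = (243/56)/(10) = 243/560
  n = 4: D(4) = 4(4 + 1/3) = 52/3; numerator = 3(243/560) = 729/560; a_4 = (729/560)/(52/3) = 2187/29120

r = -2/3; a_0 = 1; a_1 = 9/4; a_2 = 81/56; a_3 = 243/560; a_4 = 2187/29120


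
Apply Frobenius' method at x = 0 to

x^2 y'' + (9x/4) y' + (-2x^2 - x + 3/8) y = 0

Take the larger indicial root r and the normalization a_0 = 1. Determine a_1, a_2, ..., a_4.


Write in Frobenius form y'' + (p(x)/x) y' + (q(x)/x^2) y = 0:
  p(x) = 9/4,  q(x) = -2x^2 - x + 3/8.
Indicial equation: r(r-1) + (9/4) r + (3/8) = 0 -> roots r_1 = -1/2, r_2 = -3/4.
Take r = r_1 = -1/2. Let y(x) = x^r sum_{n>=0} a_n x^n with a_0 = 1.
Substitute y = x^r sum a_n x^n and match x^{r+n}. The recurrence is
  D(n) a_n - 1 a_{n-1} - 2 a_{n-2} = 0,  where D(n) = (r+n)(r+n-1) + (9/4)(r+n) + (3/8).
  a_n = [1 a_{n-1} + 2 a_{n-2}] / D(n).
Since the indicial polynomial factors as (r - r_1)(r - r_2), D(n) = (r_1 + n - r_1)(r_1 + n - r_2) = n(n + 1/4).
Evaluating step by step (a_0 = 1):
  n = 1: D(1) = 1(1 + 1/4) = 5/4; numerator = 1(1) = 1; a_1 = (1)/(5/4) = 4/5
  n = 2: D(2) = 2(2 + 1/4) = 9/2; numerator = 1(4/5) + 2(1) = 14/5; a_2 = (14/5)/(9/2) = 28/45
  n = 3: D(3) = 3(3 + 1/4) = 39/4; numerator = 1(28/45) + 2(4/5) = 20/9; a_3 = (20/9)/(39/4) = 80/351
  n = 4: D(4) = 4(4 + 1/4) = 17; numerator = 1(80/351) + 2(28/45) = 2584/1755; a_4 = (2584/1755)/(17) = 152/1755

r = -1/2; a_0 = 1; a_1 = 4/5; a_2 = 28/45; a_3 = 80/351; a_4 = 152/1755


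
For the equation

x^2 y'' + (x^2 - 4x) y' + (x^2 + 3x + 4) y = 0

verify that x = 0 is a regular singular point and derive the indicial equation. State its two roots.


Divide by x^2 to reach normal form y'' + P_1(x) y' + P_2(x) y = 0 with P_1(x) = 1 - 4/x and P_2(x) = 1 + 3/x + 4/x^2.
x = 0 is a singular point because the y'-coefficient 1 - 4/x has a pole at x = 0 and the y-coefficient 1 + 3/x + 4/x^2 has a pole at x = 0.
It is a regular singular point because x P_1(x) = p(x) = x - 4 and x^2 P_2(x) = q(x) = x^2 + 3x + 4 are polynomials, hence analytic at x = 0.
p(0) = -4,  q(0) = 4.
Indicial equation: r(r-1) + p(0) r + q(0) = 0, i.e. r^2 + (p(0) - 1) r + q(0) = 0, i.e. r^2 - 5 r + 4 = 0.
Discriminant: (-5)^2 - 4(4) = 9, so r = (5 ± 3)/2.
Solving: r_1 = 4, r_2 = 1.

indicial: r^2 - 5 r + 4 = 0; roots r_1 = 4, r_2 = 1


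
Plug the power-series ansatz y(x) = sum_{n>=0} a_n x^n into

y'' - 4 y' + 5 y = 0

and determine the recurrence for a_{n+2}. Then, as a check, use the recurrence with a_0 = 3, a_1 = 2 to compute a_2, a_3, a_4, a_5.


Substitute y = sum_n a_n x^n.
y''(x) has coefficient (n+2)(n+1) a_{n+2} at x^n;
-4 y'(x) has coefficient -4 (n+1) a_{n+1} at x^n;
5 y(x) has coefficient 5 a_n at x^n.
Matching x^n: (n+2)(n+1) a_{n+2} - 4 (n+1) a_{n+1} + 5 a_n = 0.
Thus a_{n+2} = [4 (n+1) a_{n+1} - 5 a_n] / ((n+1)(n+2)).

Check with a_0 = 3, a_1 = 2 (apply the recurrence for n = 0, 1, 2, 3): a_0 = 3, a_1 = 2, a_2 = -7/2, a_3 = -19/3, a_4 = -39/8, a_5 = -139/60.

a_(n+2) = [4 (n+1) a_(n+1) - 5 a_n] / ((n+1)(n+2)); check: a_0 = 3, a_1 = 2, a_2 = -7/2, a_3 = -19/3, a_4 = -39/8, a_5 = -139/60
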